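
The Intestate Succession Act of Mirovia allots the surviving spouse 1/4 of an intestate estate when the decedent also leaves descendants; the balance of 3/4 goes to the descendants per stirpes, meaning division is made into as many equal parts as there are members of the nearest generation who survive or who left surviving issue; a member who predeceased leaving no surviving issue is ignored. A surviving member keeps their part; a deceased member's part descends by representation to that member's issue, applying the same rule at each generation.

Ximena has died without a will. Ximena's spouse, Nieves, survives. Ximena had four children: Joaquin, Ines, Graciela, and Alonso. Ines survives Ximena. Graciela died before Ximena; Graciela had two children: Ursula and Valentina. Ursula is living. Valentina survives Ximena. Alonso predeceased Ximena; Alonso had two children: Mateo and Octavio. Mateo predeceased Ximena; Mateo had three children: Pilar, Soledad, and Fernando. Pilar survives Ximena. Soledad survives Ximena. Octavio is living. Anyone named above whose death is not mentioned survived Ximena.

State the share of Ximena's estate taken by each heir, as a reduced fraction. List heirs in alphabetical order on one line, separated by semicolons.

Fernando 1/32; Ines 3/16; Joaquin 3/16; Nieves 1/4; Octavio 3/32; Pilar 1/32; Soledad 1/32; Ursula 3/32; Valentina 3/32

Nieves, as surviving spouse, takes 1/4.
The remaining 3/4 passes to Ximena's descendants per stirpes.
The 3/4 is divided into 4 equal shares of 3/16 among Joaquin, Ines, Graciela, Alonso.
Joaquin is living and takes 3/16.
Ines is living and takes 3/16.
Graciela predeceased; the 3/16 allotted to Graciela's branch passes to Graciela's issue by representation.
The 3/16 is divided into 2 equal shares of 3/32 among Ursula, Valentina.
Ursula is living and takes 3/32.
Valentina is living and takes 3/32.
Alonso predeceased; the 3/16 allotted to Alonso's branch passes to Alonso's issue by representation.
The 3/16 is divided into 2 equal shares of 3/32 among Mateo, Octavio.
Mateo predeceased; the 3/32 allotted to Mateo's branch passes to Mateo's issue by representation.
The 3/32 is divided into 3 equal shares of 1/32 among Pilar, Soledad, Fernando.
Pilar is living and takes 1/32.
Soledad is living and takes 1/32.
Fernando is living and takes 1/32.
Octavio is living and takes 3/32.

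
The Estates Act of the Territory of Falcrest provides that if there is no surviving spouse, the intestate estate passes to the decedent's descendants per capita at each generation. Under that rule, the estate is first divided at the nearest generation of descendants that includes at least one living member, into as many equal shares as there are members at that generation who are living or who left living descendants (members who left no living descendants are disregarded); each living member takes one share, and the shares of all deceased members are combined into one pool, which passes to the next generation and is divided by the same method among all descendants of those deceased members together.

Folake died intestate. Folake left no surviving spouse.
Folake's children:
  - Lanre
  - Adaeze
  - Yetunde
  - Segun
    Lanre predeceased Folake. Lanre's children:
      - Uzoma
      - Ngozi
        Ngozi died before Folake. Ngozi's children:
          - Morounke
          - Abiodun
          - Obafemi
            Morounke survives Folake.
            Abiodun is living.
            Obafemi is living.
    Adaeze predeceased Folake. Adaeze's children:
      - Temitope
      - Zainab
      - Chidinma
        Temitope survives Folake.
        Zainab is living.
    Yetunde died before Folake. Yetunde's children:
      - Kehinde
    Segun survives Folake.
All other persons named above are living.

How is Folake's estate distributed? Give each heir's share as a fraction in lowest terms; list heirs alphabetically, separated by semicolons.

Abiodun 1/24; Chidinma 1/8; Kehinde 1/8; Morounke 1/24; Obafemi 1/24; Segun 1/4; Temitope 1/8; Uzoma 1/8; Zainab 1/8

There is no surviving spouse, so the entire estate passes to Folake's descendants per capita at each generation.
At generation 1 (Lanre, Adaeze, Yetunde, Segun) there are 4 shares of (1)/4 = 1/4 each.
Living: Segun — each takes 1/4.
Deceased: Lanre, Adaeze, and Yetunde. Their combined 3/4 is pooled and carried to generation 2.
At generation 2 (Uzoma, Ngozi, Temitope, Zainab, Chidinma, Kehinde) there are 6 shares of (3/4)/6 = 1/8 each.
Living: Uzoma, Temitope, Zainab, Chidinma, and Kehinde — each takes 1/8.
Deceased: Ngozi. That 1/8 share is carried to generation 3.
At generation 3 (Morounke, Abiodun, Obafemi) there are 3 shares of (1/8)/3 = 1/24 each.
Living: Morounke, Abiodun, and Obafemi — each takes 1/24.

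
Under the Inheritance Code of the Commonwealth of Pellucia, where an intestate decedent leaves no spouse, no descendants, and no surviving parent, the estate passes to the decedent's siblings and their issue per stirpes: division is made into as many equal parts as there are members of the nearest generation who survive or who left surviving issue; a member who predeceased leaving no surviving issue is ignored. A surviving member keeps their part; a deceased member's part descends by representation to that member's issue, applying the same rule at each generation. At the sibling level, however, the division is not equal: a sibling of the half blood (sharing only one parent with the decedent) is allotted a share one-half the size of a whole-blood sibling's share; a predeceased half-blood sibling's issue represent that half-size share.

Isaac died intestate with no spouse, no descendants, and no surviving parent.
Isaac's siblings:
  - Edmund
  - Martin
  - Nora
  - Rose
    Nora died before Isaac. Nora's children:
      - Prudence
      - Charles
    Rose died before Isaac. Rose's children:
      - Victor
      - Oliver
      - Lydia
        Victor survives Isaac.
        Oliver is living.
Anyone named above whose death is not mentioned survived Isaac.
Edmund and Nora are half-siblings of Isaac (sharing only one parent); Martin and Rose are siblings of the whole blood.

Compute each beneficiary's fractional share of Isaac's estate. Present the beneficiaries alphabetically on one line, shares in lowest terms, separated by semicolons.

No spouse, descendants, or parent survives, so the estate passes to Isaac's siblings per stirpes.
Half-blood siblings count for one-half the weight of whole-blood siblings at the initial division.
Dividing 1 in proportion to weights (total weight 3): Edmund (weight 1/2) → 1/6; Martin (weight 1) → 1/3; Nora (weight 1/2) → 1/6; Rose (weight 1) → 1/3.
Edmund is living and takes 1/6.
Martin is living and takes 1/3.
Nora predeceased; the 1/6 allotted to Nora's branch passes to Nora's issue by representation.
The 1/6 is divided into 2 equal shares of 1/12 among Prudence, Charles.
Prudence is living and takes 1/12.
Charles is living and takes 1/12.
Rose predeceased; the 1/3 allotted to Rose's branch passes to Rose's issue by representation.
The 1/3 is divided into 3 equal shares of 1/9 among Victor, Oliver, Lydia.
Victor is living and takes 1/9.
Oliver is living and takes 1/9.
Lydia is living and takes 1/9.

Charles 1/12; Edmund 1/6; Lydia 1/9; Martin 1/3; Oliver 1/9; Prudence 1/12; Victor 1/9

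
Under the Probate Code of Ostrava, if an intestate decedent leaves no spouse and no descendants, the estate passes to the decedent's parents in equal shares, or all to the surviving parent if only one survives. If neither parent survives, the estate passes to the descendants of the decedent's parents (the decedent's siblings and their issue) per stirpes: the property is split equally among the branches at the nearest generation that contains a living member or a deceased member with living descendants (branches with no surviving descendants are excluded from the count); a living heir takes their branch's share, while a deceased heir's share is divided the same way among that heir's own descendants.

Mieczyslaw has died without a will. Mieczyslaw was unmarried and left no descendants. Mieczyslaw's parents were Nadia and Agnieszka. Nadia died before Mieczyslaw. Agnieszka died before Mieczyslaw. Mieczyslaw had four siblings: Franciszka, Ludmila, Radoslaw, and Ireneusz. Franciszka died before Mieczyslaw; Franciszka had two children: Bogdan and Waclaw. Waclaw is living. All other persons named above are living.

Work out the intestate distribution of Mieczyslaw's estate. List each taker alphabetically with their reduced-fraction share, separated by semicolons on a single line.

Bogdan 1/8; Ireneusz 1/4; Ludmila 1/4; Radoslaw 1/4; Waclaw 1/8

Neither parent survives and there are no descendants, so the estate passes to Mieczyslaw's siblings and their issue per stirpes.
The estate is divided into 4 equal shares of 1/4 among Franciszka, Ludmila, Radoslaw, Ireneusz.
Franciszka predeceased; the 1/4 allotted to Franciszka's branch passes to Franciszka's issue by representation.
The 1/4 is divided into 2 equal shares of 1/8 among Bogdan, Waclaw.
Bogdan is living and takes 1/8.
Waclaw is living and takes 1/8.
Ludmila is living and takes 1/4.
Radoslaw is living and takes 1/4.
Ireneusz is living and takes 1/4.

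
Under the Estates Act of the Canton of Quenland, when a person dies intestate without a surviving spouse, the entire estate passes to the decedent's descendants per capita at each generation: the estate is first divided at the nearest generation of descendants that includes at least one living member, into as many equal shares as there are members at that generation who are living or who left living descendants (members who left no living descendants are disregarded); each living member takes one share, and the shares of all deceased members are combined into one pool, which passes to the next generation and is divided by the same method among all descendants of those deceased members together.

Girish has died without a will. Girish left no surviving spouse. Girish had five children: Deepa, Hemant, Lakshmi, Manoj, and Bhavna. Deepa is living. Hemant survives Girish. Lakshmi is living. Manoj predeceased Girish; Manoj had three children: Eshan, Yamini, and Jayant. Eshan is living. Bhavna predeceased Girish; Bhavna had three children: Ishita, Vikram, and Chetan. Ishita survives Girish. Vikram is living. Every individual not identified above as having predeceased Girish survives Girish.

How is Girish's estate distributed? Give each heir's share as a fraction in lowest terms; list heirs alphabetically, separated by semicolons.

Chetan 1/15; Deepa 1/5; Eshan 1/15; Hemant 1/5; Ishita 1/15; Jayant 1/15; Lakshmi 1/5; Vikram 1/15; Yamini 1/15

There is no surviving spouse, so the entire estate passes to Girish's descendants per capita at each generation.
At generation 1 (Deepa, Hemant, Lakshmi, Manoj, Bhavna) there are 5 shares of (1)/5 = 1/5 each.
Living: Deepa, Hemant, and Lakshmi — each takes 1/5.
Deceased: Manoj and Bhavna. Their combined 2/5 is pooled and carried to generation 2.
At generation 2 (Eshan, Yamini, Jayant, Ishita, Vikram, Chetan) there are 6 shares of (2/5)/6 = 1/15 each.
Living: Eshan, Yamini, Jayant, Ishita, Vikram, and Chetan — each takes 1/15.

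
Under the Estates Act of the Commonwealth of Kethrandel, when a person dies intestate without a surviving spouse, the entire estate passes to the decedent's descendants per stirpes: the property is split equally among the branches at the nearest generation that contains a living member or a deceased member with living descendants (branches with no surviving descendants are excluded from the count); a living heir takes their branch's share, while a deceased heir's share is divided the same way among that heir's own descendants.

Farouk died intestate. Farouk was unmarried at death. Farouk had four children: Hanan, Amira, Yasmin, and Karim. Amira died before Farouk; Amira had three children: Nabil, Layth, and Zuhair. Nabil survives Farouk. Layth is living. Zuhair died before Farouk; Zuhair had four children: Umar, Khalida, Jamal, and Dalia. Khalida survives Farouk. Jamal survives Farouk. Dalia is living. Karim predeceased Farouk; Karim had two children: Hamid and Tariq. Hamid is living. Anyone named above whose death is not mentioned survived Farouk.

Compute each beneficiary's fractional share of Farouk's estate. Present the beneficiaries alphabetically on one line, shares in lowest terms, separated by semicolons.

Dalia 1/48; Hamid 1/8; Hanan 1/4; Jamal 1/48; Khalida 1/48; Layth 1/12; Nabil 1/12; Tariq 1/8; Umar 1/48; Yasmin 1/4

There is no surviving spouse, so the entire estate passes to Farouk's descendants per stirpes.
The estate is divided into 4 equal shares of 1/4 among Hanan, Amira, Yasmin, Karim.
Hanan is living and takes 1/4.
Amira predeceased; the 1/4 allotted to Amira's branch passes to Amira's issue by representation.
The 1/4 is divided into 3 equal shares of 1/12 among Nabil, Layth, Zuhair.
Nabil is living and takes 1/12.
Layth is living and takes 1/12.
Zuhair predeceased; the 1/12 allotted to Zuhair's branch passes to Zuhair's issue by representation.
The 1/12 is divided into 4 equal shares of 1/48 among Umar, Khalida, Jamal, Dalia.
Umar is living and takes 1/48.
Khalida is living and takes 1/48.
Jamal is living and takes 1/48.
Dalia is living and takes 1/48.
Yasmin is living and takes 1/4.
Karim predeceased; the 1/4 allotted to Karim's branch passes to Karim's issue by representation.
The 1/4 is divided into 2 equal shares of 1/8 among Hamid, Tariq.
Hamid is living and takes 1/8.
Tariq is living and takes 1/8.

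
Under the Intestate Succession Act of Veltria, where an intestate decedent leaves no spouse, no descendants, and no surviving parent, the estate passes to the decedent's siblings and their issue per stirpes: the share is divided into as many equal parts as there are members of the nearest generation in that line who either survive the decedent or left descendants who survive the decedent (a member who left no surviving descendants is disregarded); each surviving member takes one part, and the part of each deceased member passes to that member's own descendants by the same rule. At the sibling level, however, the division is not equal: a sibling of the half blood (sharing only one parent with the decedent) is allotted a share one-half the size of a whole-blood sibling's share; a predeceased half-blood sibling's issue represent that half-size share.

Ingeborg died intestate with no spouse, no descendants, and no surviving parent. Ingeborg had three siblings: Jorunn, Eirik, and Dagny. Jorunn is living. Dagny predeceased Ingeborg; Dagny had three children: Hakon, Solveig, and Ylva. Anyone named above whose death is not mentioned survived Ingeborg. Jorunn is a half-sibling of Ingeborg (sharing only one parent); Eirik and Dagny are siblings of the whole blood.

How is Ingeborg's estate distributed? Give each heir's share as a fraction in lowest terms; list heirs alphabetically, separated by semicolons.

No spouse, descendants, or parent survives, so the estate passes to Ingeborg's siblings per stirpes.
Half-blood siblings count for one-half the weight of whole-blood siblings at the initial division.
Dividing 1 in proportion to weights (total weight 5/2): Jorunn (weight 1/2) → 1/5; Eirik (weight 1) → 2/5; Dagny (weight 1) → 2/5.
Jorunn is living and takes 1/5.
Eirik is living and takes 2/5.
Dagny predeceased; the 2/5 allotted to Dagny's branch passes to Dagny's issue by representation.
The 2/5 is divided into 3 equal shares of 2/15 among Hakon, Solveig, Ylva.
Hakon is living and takes 2/15.
Solveig is living and takes 2/15.
Ylva is living and takes 2/15.

Eirik 2/5; Hakon 2/15; Jorunn 1/5; Solveig 2/15; Ylva 2/15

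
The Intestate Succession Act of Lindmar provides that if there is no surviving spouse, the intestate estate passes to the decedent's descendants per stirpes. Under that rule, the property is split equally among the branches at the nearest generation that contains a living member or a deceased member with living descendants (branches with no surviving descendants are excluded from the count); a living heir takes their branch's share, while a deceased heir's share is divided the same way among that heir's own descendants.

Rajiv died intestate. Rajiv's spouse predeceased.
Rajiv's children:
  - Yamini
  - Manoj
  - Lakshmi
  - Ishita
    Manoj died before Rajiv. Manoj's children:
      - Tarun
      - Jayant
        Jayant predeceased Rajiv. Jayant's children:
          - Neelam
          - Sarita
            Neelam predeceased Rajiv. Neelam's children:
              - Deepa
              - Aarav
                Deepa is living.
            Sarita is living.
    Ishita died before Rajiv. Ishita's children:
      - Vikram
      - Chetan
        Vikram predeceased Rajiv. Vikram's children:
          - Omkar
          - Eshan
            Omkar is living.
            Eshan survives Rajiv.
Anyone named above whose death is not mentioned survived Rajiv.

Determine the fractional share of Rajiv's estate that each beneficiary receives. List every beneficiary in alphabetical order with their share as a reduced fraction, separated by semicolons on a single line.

There is no surviving spouse, so the entire estate passes to Rajiv's descendants per stirpes.
The estate is divided into 4 equal shares of 1/4 among Yamini, Manoj, Lakshmi, Ishita.
Yamini is living and takes 1/4.
Manoj predeceased; the 1/4 allotted to Manoj's branch passes to Manoj's issue by representation.
The 1/4 is divided into 2 equal shares of 1/8 among Tarun, Jayant.
Tarun is living and takes 1/8.
Jayant predeceased; the 1/8 allotted to Jayant's branch passes to Jayant's issue by representation.
The 1/8 is divided into 2 equal shares of 1/16 among Neelam, Sarita.
Neelam predeceased; the 1/16 allotted to Neelam's branch passes to Neelam's issue by representation.
The 1/16 is divided into 2 equal shares of 1/32 among Deepa, Aarav.
Deepa is living and takes 1/32.
Aarav is living and takes 1/32.
Sarita is living and takes 1/16.
Lakshmi is living and takes 1/4.
Ishita predeceased; the 1/4 allotted to Ishita's branch passes to Ishita's issue by representation.
The 1/4 is divided into 2 equal shares of 1/8 among Vikram, Chetan.
Vikram predeceased; the 1/8 allotted to Vikram's branch passes to Vikram's issue by representation.
The 1/8 is divided into 2 equal shares of 1/16 among Omkar, Eshan.
Omkar is living and takes 1/16.
Eshan is living and takes 1/16.
Chetan is living and takes 1/8.

Aarav 1/32; Chetan 1/8; Deepa 1/32; Eshan 1/16; Lakshmi 1/4; Omkar 1/16; Sarita 1/16; Tarun 1/8; Yamini 1/4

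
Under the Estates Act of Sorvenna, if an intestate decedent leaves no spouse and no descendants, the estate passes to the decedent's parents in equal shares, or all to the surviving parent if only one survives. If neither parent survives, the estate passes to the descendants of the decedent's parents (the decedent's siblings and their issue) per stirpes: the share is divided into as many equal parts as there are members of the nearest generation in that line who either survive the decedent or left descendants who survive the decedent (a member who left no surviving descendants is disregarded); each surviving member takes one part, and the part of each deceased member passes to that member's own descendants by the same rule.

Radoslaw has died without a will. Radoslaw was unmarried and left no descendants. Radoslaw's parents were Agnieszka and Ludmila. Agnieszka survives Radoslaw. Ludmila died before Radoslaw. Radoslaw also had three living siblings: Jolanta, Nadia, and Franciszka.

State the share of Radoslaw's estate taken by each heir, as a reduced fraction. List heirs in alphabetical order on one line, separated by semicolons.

Agnieszka 1

Only one parent, Agnieszka, survives, so Agnieszka takes the entire estate. The siblings take nothing because a surviving parent has priority.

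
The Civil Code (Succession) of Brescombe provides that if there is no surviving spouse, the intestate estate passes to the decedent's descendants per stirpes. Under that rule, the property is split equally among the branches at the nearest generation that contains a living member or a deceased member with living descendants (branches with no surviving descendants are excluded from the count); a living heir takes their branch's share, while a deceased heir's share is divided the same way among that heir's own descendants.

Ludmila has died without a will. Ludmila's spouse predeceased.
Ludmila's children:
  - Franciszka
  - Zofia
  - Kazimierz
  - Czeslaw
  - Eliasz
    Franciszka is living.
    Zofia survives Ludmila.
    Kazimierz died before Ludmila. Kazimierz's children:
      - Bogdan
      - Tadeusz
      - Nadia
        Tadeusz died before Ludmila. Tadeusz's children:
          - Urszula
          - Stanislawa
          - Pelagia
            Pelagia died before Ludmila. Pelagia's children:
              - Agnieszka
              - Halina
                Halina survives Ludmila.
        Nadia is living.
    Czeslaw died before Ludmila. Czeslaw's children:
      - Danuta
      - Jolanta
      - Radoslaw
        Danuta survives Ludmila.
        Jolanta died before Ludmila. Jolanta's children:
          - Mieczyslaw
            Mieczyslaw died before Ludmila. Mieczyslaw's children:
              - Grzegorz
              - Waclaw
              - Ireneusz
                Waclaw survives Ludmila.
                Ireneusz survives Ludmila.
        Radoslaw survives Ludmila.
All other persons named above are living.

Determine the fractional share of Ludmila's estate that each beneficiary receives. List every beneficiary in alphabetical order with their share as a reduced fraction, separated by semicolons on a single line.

There is no surviving spouse, so the entire estate passes to Ludmila's descendants per stirpes.
The estate is divided into 5 equal shares of 1/5 among Franciszka, Zofia, Kazimierz, Czeslaw, Eliasz.
Franciszka is living and takes 1/5.
Zofia is living and takes 1/5.
Kazimierz predeceased; the 1/5 allotted to Kazimierz's branch passes to Kazimierz's issue by representation.
The 1/5 is divided into 3 equal shares of 1/15 among Bogdan, Tadeusz, Nadia.
Bogdan is living and takes 1/15.
Tadeusz predeceased; the 1/15 allotted to Tadeusz's branch passes to Tadeusz's issue by representation.
The 1/15 is divided into 3 equal shares of 1/45 among Urszula, Stanislawa, Pelagia.
Urszula is living and takes 1/45.
Stanislawa is living and takes 1/45.
Pelagia predeceased; the 1/45 allotted to Pelagia's branch passes to Pelagia's issue by representation.
The 1/45 is divided into 2 equal shares of 1/90 among Agnieszka, Halina.
Agnieszka is living and takes 1/90.
Halina is living and takes 1/90.
Nadia is living and takes 1/15.
Czeslaw predeceased; the 1/5 allotted to Czeslaw's branch passes to Czeslaw's issue by representation.
The 1/5 is divided into 3 equal shares of 1/15 among Danuta, Jolanta, Radoslaw.
Danuta is living and takes 1/15.
Jolanta predeceased; the 1/15 allotted to Jolanta's branch passes to Jolanta's issue by representation.
Mieczyslaw's line is the sole branch at this level, so the full 1/15 passes to Mieczyslaw's issue by representation.
The 1/15 is divided into 3 equal shares of 1/45 among Grzegorz, Waclaw, Ireneusz.
Grzegorz is living and takes 1/45.
Waclaw is living and takes 1/45.
Ireneusz is living and takes 1/45.
Radoslaw is living and takes 1/15.
Eliasz is living and takes 1/5.

Agnieszka 1/90; Bogdan 1/15; Danuta 1/15; Eliasz 1/5; Franciszka 1/5; Grzegorz 1/45; Halina 1/90; Ireneusz 1/45; Nadia 1/15; Radoslaw 1/15; Stanislawa 1/45; Urszula 1/45; Waclaw 1/45; Zofia 1/5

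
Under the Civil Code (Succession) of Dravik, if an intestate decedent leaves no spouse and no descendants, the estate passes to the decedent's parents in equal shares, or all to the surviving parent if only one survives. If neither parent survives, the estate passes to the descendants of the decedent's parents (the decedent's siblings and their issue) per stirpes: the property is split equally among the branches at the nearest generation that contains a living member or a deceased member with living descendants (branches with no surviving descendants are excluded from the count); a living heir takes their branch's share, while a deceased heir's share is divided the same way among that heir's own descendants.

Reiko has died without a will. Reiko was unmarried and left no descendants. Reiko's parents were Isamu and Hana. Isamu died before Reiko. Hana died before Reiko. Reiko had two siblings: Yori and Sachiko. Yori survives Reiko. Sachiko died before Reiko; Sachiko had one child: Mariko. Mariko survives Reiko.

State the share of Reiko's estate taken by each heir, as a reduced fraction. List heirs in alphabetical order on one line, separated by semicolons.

Neither parent survives and there are no descendants, so the estate passes to Reiko's siblings and their issue per stirpes.
The estate is divided into 2 equal shares of 1/2 among Yori, Sachiko.
Yori is living and takes 1/2.
Sachiko predeceased; the 1/2 allotted to Sachiko's branch passes to Sachiko's issue by representation.
Mariko is the sole taker at this level and receives the full 1/2.

Mariko 1/2; Yori 1/2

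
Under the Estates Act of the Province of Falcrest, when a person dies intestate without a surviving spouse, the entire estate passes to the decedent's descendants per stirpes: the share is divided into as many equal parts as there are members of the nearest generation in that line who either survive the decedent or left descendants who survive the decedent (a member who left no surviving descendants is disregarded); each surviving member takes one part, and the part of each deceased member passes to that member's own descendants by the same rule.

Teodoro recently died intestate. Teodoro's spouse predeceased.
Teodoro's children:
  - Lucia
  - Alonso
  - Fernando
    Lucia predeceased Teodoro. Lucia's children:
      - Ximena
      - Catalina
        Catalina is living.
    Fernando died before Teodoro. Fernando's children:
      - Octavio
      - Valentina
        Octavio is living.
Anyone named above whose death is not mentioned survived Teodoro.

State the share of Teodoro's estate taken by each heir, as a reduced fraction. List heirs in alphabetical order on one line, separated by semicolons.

Alonso 1/3; Catalina 1/6; Octavio 1/6; Valentina 1/6; Ximena 1/6

There is no surviving spouse, so the entire estate passes to Teodoro's descendants per stirpes.
The estate is divided into 3 equal shares of 1/3 among Lucia, Alonso, Fernando.
Lucia predeceased; the 1/3 allotted to Lucia's branch passes to Lucia's issue by representation.
The 1/3 is divided into 2 equal shares of 1/6 among Ximena, Catalina.
Ximena is living and takes 1/6.
Catalina is living and takes 1/6.
Alonso is living and takes 1/3.
Fernando predeceased; the 1/3 allotted to Fernando's branch passes to Fernando's issue by representation.
The 1/3 is divided into 2 equal shares of 1/6 among Octavio, Valentina.
Octavio is living and takes 1/6.
Valentina is living and takes 1/6.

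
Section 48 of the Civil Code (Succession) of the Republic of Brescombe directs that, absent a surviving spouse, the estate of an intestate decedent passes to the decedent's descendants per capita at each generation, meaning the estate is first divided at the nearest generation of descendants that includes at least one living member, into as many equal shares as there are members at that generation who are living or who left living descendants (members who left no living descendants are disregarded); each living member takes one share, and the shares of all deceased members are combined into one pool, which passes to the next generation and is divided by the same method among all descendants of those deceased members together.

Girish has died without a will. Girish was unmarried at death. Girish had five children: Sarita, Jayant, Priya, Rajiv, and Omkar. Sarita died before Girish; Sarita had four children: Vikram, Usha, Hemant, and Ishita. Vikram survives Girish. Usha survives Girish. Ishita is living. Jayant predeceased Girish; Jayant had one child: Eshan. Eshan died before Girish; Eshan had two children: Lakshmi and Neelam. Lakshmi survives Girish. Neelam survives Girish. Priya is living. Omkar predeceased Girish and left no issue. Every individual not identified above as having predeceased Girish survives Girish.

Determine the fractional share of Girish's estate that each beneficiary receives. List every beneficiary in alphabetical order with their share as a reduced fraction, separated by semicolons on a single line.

There is no surviving spouse, so the entire estate passes to Girish's descendants per capita at each generation.
At generation 1 (Sarita, Jayant, Priya, Rajiv) there are 4 shares of (1)/4 = 1/4 each.
Living: Priya and Rajiv — each takes 1/4.
Deceased: Sarita and Jayant. Their combined 1/2 is pooled and carried to generation 2.
At generation 2 (Vikram, Usha, Hemant, Ishita, Eshan) there are 5 shares of (1/2)/5 = 1/10 each.
Living: Vikram, Usha, Hemant, and Ishita — each takes 1/10.
Deceased: Eshan. That 1/10 share is carried to generation 3.
At generation 3 (Lakshmi, Neelam) there are 2 shares of (1/10)/2 = 1/20 each.
Living: Lakshmi and Neelam — each takes 1/20.

Hemant 1/10; Ishita 1/10; Lakshmi 1/20; Neelam 1/20; Priya 1/4; Rajiv 1/4; Usha 1/10; Vikram 1/10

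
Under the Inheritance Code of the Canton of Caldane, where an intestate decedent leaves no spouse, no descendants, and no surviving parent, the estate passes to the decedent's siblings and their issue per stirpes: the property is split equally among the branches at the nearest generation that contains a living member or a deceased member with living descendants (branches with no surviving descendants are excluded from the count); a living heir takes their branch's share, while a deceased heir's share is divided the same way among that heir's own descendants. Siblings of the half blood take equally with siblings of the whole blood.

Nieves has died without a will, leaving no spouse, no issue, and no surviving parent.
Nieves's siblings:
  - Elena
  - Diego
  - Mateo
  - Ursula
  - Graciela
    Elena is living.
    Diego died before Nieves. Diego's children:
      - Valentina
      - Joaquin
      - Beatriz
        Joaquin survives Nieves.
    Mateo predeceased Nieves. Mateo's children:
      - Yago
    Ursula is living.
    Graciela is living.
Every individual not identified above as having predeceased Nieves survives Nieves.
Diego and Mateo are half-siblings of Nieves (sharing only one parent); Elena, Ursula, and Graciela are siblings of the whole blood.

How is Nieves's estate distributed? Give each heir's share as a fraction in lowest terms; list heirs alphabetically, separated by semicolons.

No spouse, descendants, or parent survives, so the estate passes to Nieves's siblings per stirpes.
Half-blood and whole-blood siblings take equally under the stated rule.
The estate is divided into 5 equal shares of 1/5 among Elena, Diego, Mateo, Ursula, Graciela.
Elena is living and takes 1/5.
Diego predeceased; the 1/5 allotted to Diego's branch passes to Diego's issue by representation.
The 1/5 is divided into 3 equal shares of 1/15 among Valentina, Joaquin, Beatriz.
Valentina is living and takes 1/15.
Joaquin is living and takes 1/15.
Beatriz is living and takes 1/15.
Mateo predeceased; the 1/5 allotted to Mateo's branch passes to Mateo's issue by representation.
Yago is the sole taker at this level and receives the full 1/5.
Ursula is living and takes 1/5.
Graciela is living and takes 1/5.

Beatriz 1/15; Elena 1/5; Graciela 1/5; Joaquin 1/15; Ursula 1/5; Valentina 1/15; Yago 1/5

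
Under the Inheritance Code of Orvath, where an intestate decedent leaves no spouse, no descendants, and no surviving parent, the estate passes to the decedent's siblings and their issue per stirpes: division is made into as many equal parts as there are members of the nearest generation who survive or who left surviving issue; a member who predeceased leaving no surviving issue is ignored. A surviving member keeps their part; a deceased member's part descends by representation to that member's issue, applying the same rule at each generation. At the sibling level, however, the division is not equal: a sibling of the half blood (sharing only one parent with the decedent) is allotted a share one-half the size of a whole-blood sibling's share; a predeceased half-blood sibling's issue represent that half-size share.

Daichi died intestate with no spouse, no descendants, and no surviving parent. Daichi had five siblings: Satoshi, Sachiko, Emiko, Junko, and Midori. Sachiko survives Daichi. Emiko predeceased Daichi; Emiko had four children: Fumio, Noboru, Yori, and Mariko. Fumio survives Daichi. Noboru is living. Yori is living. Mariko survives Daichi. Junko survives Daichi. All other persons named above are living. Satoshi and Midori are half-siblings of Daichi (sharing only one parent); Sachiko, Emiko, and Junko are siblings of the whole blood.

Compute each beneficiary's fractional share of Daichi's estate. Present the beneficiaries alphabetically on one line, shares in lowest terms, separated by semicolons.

No spouse, descendants, or parent survives, so the estate passes to Daichi's siblings per stirpes.
Half-blood siblings count for one-half the weight of whole-blood siblings at the initial division.
Dividing 1 in proportion to weights (total weight 4): Satoshi (weight 1/2) → 1/8; Sachiko (weight 1) → 1/4; Emiko (weight 1) → 1/4; Junko (weight 1) → 1/4; Midori (weight 1/2) → 1/8.
Satoshi is living and takes 1/8.
Sachiko is living and takes 1/4.
Emiko predeceased; the 1/4 allotted to Emiko's branch passes to Emiko's issue by representation.
The 1/4 is divided into 4 equal shares of 1/16 among Fumio, Noboru, Yori, Mariko.
Fumio is living and takes 1/16.
Noboru is living and takes 1/16.
Yori is living and takes 1/16.
Mariko is living and takes 1/16.
Junko is living and takes 1/4.
Midori is living and takes 1/8.

Fumio 1/16; Junko 1/4; Mariko 1/16; Midori 1/8; Noboru 1/16; Sachiko 1/4; Satoshi 1/8; Yori 1/16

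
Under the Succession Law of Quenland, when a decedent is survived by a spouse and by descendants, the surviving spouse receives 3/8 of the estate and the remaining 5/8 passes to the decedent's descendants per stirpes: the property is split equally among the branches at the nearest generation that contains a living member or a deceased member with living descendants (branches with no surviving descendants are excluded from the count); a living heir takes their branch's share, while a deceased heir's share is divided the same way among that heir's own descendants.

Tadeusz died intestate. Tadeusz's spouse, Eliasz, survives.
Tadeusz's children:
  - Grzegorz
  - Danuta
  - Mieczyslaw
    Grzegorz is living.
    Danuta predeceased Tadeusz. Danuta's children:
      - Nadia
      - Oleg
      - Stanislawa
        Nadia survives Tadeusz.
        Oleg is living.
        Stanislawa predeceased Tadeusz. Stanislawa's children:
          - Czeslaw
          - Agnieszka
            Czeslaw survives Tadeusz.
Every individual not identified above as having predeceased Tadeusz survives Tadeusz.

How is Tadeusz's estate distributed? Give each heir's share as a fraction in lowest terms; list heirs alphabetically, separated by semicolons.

Eliasz, as surviving spouse, takes 3/8.
The remaining 5/8 passes to Tadeusz's descendants per stirpes.
The 5/8 is divided into 3 equal shares of 5/24 among Grzegorz, Danuta, Mieczyslaw.
Grzegorz is living and takes 5/24.
Danuta predeceased; the 5/24 allotted to Danuta's branch passes to Danuta's issue by representation.
The 5/24 is divided into 3 equal shares of 5/72 among Nadia, Oleg, Stanislawa.
Nadia is living and takes 5/72.
Oleg is living and takes 5/72.
Stanislawa predeceased; the 5/72 allotted to Stanislawa's branch passes to Stanislawa's issue by representation.
The 5/72 is divided into 2 equal shares of 5/144 among Czeslaw, Agnieszka.
Czeslaw is living and takes 5/144.
Agnieszka is living and takes 5/144.
Mieczyslaw is living and takes 5/24.

Agnieszka 5/144; Czeslaw 5/144; Eliasz 3/8; Grzegorz 5/24; Mieczyslaw 5/24; Nadia 5/72; Oleg 5/72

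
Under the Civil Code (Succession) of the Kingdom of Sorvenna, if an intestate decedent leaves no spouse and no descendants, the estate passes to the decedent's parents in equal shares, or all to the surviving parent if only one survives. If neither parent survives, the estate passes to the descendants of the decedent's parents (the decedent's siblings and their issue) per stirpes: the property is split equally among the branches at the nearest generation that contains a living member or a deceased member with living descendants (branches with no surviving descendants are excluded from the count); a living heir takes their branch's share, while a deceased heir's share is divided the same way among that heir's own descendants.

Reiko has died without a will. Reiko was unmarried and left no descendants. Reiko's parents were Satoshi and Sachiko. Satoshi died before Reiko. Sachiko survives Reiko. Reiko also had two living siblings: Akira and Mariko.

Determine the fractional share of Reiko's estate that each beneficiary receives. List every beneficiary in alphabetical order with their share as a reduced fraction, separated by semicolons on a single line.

Sachiko 1

Only one parent, Sachiko, survives, so Sachiko takes the entire estate. The siblings take nothing because a surviving parent has priority.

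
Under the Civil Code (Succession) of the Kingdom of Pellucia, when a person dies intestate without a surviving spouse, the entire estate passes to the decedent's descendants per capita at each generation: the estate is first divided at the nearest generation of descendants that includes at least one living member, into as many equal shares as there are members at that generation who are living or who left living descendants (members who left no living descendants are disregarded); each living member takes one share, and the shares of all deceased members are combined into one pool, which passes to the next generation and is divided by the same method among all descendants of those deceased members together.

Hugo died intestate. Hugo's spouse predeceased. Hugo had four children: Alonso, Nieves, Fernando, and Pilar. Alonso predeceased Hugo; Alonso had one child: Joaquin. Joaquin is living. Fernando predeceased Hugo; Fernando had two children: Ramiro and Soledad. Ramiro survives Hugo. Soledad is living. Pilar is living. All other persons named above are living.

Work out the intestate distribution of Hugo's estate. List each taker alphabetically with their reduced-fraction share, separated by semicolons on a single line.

Joaquin 1/6; Nieves 1/4; Pilar 1/4; Ramiro 1/6; Soledad 1/6

There is no surviving spouse, so the entire estate passes to Hugo's descendants per capita at each generation.
At generation 1 (Alonso, Nieves, Fernando, Pilar) there are 4 shares of (1)/4 = 1/4 each.
Living: Nieves and Pilar — each takes 1/4.
Deceased: Alonso and Fernando. Their combined 1/2 is pooled and carried to generation 2.
At generation 2 (Joaquin, Ramiro, Soledad) there are 3 shares of (1/2)/3 = 1/6 each.
Living: Joaquin, Ramiro, and Soledad — each takes 1/6.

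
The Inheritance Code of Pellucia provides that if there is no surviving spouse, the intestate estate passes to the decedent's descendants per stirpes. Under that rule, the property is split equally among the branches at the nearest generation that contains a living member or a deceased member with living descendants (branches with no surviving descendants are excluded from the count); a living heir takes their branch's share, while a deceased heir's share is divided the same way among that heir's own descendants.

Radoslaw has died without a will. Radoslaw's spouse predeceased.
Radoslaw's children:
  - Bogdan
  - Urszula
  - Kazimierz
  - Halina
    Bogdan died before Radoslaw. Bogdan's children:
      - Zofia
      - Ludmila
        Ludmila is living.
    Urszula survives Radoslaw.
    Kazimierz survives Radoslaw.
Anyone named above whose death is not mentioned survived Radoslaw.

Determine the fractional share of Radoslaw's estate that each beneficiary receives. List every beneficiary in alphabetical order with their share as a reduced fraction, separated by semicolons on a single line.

There is no surviving spouse, so the entire estate passes to Radoslaw's descendants per stirpes.
The estate is divided into 4 equal shares of 1/4 among Bogdan, Urszula, Kazimierz, Halina.
Bogdan predeceased; the 1/4 allotted to Bogdan's branch passes to Bogdan's issue by representation.
The 1/4 is divided into 2 equal shares of 1/8 among Zofia, Ludmila.
Zofia is living and takes 1/8.
Ludmila is living and takes 1/8.
Urszula is living and takes 1/4.
Kazimierz is living and takes 1/4.
Halina is living and takes 1/4.

Halina 1/4; Kazimierz 1/4; Ludmila 1/8; Urszula 1/4; Zofia 1/8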